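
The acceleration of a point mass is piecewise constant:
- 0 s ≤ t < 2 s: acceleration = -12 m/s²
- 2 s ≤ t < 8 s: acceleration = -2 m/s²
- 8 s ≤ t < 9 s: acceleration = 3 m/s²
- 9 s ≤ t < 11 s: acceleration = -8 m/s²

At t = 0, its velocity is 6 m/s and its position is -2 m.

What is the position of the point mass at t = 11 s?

On each constant-a segment, Δv = aΔt and Δx = v₀Δt + ½aΔt²; chain segment to segment.
0–2 s: v starts 6 m/s; Δx = 6·2 + ½·-12·2² = -12 m; v ends -18 m/s.
2–8 s: v starts -18 m/s; Δx = -18·6 + ½·-2·6² = -144 m; v ends -30 m/s.
8–9 s: v starts -30 m/s; Δx = -30·1 + ½·3·1² = -28.5 m; v ends -27 m/s.
9–11 s: v starts -27 m/s; Δx = -27·2 + ½·-8·2² = -70 m; v ends -43 m/s.
x(11) = -2 + Σ Δx = -256.5 m.

-256.5 m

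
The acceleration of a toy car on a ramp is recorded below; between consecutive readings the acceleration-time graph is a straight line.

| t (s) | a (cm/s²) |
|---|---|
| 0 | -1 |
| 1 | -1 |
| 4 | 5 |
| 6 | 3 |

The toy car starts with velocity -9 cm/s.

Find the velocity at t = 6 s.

Δv equals the area under the a-t graph; then v = v₀ + Δv.
0–1 s: -1 × 1 = -1 cm/s
1–4 s: ½(-1 + 5)(3) = 6 cm/s
4–6 s: ½(5 + 3)(2) = 8 cm/s
Δv = 13 cm/s, so v(6) = -9 + (13) = 4 cm/s.

4 cm/s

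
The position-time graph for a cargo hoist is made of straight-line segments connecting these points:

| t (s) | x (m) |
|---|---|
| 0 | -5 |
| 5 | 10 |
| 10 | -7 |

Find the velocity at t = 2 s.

Velocity is the slope of the x-t graph on 0–5 s: (10 − -5)/(5 − 0) = 3 m/s.

3 m/s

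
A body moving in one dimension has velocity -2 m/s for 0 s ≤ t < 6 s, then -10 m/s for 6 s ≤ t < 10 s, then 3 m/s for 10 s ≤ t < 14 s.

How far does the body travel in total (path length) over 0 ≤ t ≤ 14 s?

Total distance travelled is ∫|v| dt — sum the magnitudes of each area piece.
0–6 s: |-2| × 6 = 12 m
6–10 s: |-10| × 4 = 40 m
10–14 s: |3| × 4 = 12 m
Total distance = 64 m

64 m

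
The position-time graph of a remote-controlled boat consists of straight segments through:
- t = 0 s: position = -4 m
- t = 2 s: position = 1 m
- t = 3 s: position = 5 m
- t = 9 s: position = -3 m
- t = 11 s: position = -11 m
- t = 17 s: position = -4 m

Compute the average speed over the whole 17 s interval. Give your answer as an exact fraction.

32/17 m/s

Average speed = (total path length)/(elapsed time); on a piecewise-linear x-t graph the path length is Σ|Δx|.
0–2 s: |Δx| = |1 − -4| = 5 m
2–3 s: |Δx| = |5 − 1| = 4 m
3–9 s: |Δx| = |-3 − 5| = 8 m
9–11 s: |Δx| = |-11 − -3| = 8 m
11–17 s: |Δx| = |-4 − -11| = 7 m
Total path = 32 m; average speed = 32/17 = 32/17 m/s.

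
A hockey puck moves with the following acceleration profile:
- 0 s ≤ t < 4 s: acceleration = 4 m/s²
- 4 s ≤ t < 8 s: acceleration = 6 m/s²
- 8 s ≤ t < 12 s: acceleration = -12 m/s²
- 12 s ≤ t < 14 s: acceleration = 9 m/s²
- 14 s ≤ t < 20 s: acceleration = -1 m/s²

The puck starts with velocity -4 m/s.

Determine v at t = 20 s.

0 m/s

Δv equals the area under the a-t graph; then v = v₀ + Δv.
0–4 s: 4 × 4 = 16 m/s
4–8 s: 6 × 4 = 24 m/s
8–12 s: -12 × 4 = -48 m/s
12–14 s: 9 × 2 = 18 m/s
14–20 s: -1 × 6 = -6 m/s
Δv = 4 m/s, so v(20) = -4 + (4) = 0 m/s.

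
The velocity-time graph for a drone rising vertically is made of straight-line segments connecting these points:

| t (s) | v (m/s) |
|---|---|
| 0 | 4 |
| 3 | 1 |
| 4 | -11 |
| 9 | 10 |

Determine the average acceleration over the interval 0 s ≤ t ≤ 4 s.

Average acceleration = Δv/Δt = (-11 − 4)/(4 − 0) = -3.75 m/s².

-3.75 m/s²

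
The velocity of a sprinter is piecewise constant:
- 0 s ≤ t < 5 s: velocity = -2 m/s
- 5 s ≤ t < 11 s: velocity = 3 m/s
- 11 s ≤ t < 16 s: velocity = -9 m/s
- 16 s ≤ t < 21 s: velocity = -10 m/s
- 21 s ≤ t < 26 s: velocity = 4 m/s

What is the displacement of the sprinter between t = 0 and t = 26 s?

-67 m

Displacement is the signed area under the v-t curve.
0–5 s: -2 × 5 = -10 m
5–11 s: 3 × 6 = 18 m
11–16 s: -9 × 5 = -45 m
16–21 s: -10 × 5 = -50 m
21–26 s: 4 × 5 = 20 m
Net displacement = -67 m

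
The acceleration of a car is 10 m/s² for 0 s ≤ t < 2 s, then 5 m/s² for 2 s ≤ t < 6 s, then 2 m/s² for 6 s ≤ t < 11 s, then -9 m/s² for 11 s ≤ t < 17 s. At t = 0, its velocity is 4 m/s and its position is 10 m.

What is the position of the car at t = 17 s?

581 m

On each constant-a segment, Δv = aΔt and Δx = v₀Δt + ½aΔt²; chain segment to segment.
0–2 s: v starts 4 m/s; Δx = 4·2 + ½·10·2² = 28 m; v ends 24 m/s.
2–6 s: v starts 24 m/s; Δx = 24·4 + ½·5·4² = 136 m; v ends 44 m/s.
6–11 s: v starts 44 m/s; Δx = 44·5 + ½·2·5² = 245 m; v ends 54 m/s.
11–17 s: v starts 54 m/s; Δx = 54·6 + ½·-9·6² = 162 m; v ends 0 m/s.
x(17) = 10 + Σ Δx = 581 m.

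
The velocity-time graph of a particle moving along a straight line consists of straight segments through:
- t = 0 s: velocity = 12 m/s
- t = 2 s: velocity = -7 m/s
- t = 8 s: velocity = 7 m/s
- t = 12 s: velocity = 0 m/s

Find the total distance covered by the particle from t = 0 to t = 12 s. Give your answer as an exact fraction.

858/19 m

Total distance travelled is ∫|v| dt — sum the magnitudes of each area piece.
0–2 s: v = 0 at t = 24/19 s; triangle areas 144/19 + 49/19 = 193/19 m
2–8 s: v = 0 at t = 5 s; triangle areas 10.5 + 10.5 = 21 m
8–12 s: |½(7 + 0)(4)| = 14 m
Total distance = 858/19 m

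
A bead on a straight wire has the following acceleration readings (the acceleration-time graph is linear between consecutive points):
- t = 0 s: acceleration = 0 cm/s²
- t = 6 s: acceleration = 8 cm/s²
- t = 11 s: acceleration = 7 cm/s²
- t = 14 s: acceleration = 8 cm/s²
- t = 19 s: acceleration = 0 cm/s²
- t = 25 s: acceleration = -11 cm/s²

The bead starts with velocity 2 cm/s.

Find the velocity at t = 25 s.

73 cm/s

Δv equals the area under the a-t graph; then v = v₀ + Δv.
0–6 s: ½(0 + 8)(6) = 24 cm/s
6–11 s: ½(8 + 7)(5) = 37.5 cm/s
11–14 s: ½(7 + 8)(3) = 22.5 cm/s
14–19 s: ½(8 + 0)(5) = 20 cm/s
19–25 s: ½(0 + -11)(6) = -33 cm/s
Δv = 71 cm/s, so v(25) = 2 + (71) = 73 cm/s.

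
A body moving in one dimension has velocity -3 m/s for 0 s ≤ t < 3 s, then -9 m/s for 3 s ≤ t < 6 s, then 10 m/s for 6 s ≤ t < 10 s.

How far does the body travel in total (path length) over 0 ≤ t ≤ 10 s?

Total distance travelled is ∫|v| dt — sum the magnitudes of each area piece.
0–3 s: |-3| × 3 = 9 m
3–6 s: |-9| × 3 = 27 m
6–10 s: |10| × 4 = 40 m
Total distance = 76 m

76 m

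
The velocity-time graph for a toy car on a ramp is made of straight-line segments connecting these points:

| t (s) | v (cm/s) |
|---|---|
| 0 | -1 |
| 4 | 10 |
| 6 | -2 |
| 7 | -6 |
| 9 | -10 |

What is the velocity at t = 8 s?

-8 cm/s

On 7–9 s the graph is linear from -6 to -10 cm/s: v(8) = -6 + (-10 − -6)·(8 − 7)/(9 − 7) = -8 cm/s.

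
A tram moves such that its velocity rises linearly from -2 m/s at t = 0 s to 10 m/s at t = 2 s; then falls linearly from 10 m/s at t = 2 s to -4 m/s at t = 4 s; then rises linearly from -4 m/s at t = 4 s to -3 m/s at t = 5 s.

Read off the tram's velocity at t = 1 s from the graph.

4 m/s

On 0–2 s the graph is linear from -2 to 10 m/s: v(1) = -2 + (10 − -2)·(1 − 0)/(2 − 0) = 4 m/s.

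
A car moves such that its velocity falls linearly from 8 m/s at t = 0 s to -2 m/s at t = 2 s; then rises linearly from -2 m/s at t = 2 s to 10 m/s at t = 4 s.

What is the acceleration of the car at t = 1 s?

-5 m/s²

Acceleration is the slope of the v-t graph on 0–2 s: (-2 − 8)/(2 − 0) = -5 m/s².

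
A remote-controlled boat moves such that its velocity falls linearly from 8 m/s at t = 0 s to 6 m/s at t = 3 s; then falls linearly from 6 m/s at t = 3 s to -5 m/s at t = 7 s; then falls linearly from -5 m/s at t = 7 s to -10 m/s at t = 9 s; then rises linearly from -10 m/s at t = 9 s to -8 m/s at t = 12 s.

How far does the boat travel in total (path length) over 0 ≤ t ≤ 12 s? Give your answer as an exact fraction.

815/11 m

Total distance travelled is ∫|v| dt — sum the magnitudes of each area piece.
0–3 s: |½(8 + 6)(3)| = 21 m
3–7 s: v = 0 at t = 57/11 s; triangle areas 72/11 + 50/11 = 122/11 m
7–9 s: |½(-5 + -10)(2)| = 15 m
9–12 s: |½(-10 + -8)(3)| = 27 m
Total distance = 815/11 m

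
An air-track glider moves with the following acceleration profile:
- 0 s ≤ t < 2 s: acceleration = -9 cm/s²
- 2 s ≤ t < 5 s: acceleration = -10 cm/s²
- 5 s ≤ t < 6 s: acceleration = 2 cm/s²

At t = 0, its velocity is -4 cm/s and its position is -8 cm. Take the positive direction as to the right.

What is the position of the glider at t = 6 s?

On each constant-a segment, Δv = aΔt and Δx = v₀Δt + ½aΔt²; chain segment to segment.
0–2 s: v starts -4 cm/s; Δx = -4·2 + ½·-9·2² = -26 cm; v ends -22 cm/s.
2–5 s: v starts -22 cm/s; Δx = -22·3 + ½·-10·3² = -111 cm; v ends -52 cm/s.
5–6 s: v starts -52 cm/s; Δx = -52·1 + ½·2·1² = -51 cm; v ends -50 cm/s.
x(6) = -8 + Σ Δx = -196 cm.

-196 cm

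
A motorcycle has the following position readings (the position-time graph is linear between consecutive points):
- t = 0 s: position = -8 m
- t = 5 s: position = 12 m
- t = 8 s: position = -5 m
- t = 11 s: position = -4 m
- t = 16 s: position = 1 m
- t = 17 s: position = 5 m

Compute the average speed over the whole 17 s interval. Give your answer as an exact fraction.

Average speed = (total path length)/(elapsed time); on a piecewise-linear x-t graph the path length is Σ|Δx|.
0–5 s: |Δx| = |12 − -8| = 20 m
5–8 s: |Δx| = |-5 − 12| = 17 m
8–11 s: |Δx| = |-4 − -5| = 1 m
11–16 s: |Δx| = |1 − -4| = 5 m
16–17 s: |Δx| = |5 − 1| = 4 m
Total path = 47 m; average speed = 47/17 = 47/17 m/s.

47/17 m/s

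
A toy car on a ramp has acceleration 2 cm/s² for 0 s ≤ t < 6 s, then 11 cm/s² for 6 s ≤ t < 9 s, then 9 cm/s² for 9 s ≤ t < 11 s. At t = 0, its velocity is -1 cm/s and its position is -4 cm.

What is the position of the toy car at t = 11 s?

On each constant-a segment, Δv = aΔt and Δx = v₀Δt + ½aΔt²; chain segment to segment.
0–6 s: v starts -1 cm/s; Δx = -1·6 + ½·2·6² = 30 cm; v ends 11 cm/s.
6–9 s: v starts 11 cm/s; Δx = 11·3 + ½·11·3² = 82.5 cm; v ends 44 cm/s.
9–11 s: v starts 44 cm/s; Δx = 44·2 + ½·9·2² = 106 cm; v ends 62 cm/s.
x(11) = -4 + Σ Δx = 214.5 cm.

214.5 cm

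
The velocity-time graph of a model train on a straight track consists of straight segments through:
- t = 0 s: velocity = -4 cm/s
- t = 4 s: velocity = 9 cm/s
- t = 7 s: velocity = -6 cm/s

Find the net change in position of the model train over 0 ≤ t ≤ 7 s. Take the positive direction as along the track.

14.5 cm

Net displacement equals the area under the velocity-time graph (areas below the axis count negative).
0–4 s: ½(-4 + 9)(4) = 10 cm
4–7 s: ½(9 + -6)(3) = 4.5 cm
Net displacement = 14.5 cm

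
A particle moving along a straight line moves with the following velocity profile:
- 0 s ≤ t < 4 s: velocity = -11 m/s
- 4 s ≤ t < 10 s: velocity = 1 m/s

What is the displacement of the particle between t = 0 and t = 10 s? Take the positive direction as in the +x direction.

Displacement is the signed area under the v-t curve.
0–4 s: -11 × 4 = -44 m
4–10 s: 1 × 6 = 6 m
Net displacement = -38 m

-38 m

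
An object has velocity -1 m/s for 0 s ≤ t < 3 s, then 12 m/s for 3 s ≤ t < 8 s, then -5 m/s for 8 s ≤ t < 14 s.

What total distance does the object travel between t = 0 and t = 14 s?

Total distance travelled is ∫|v| dt — sum the magnitudes of each area piece.
0–3 s: |-1| × 3 = 3 m
3–8 s: |12| × 5 = 60 m
8–14 s: |-5| × 6 = 30 m
Total distance = 93 m

93 m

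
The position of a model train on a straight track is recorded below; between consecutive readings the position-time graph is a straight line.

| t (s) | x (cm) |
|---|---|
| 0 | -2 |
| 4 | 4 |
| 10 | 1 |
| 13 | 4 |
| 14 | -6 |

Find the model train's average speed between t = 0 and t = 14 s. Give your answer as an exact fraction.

11/7 cm/s

Average speed = (total path length)/(elapsed time); on a piecewise-linear x-t graph the path length is Σ|Δx|.
0–4 s: |Δx| = |4 − -2| = 6 cm
4–10 s: |Δx| = |1 − 4| = 3 cm
10–13 s: |Δx| = |4 − 1| = 3 cm
13–14 s: |Δx| = |-6 − 4| = 10 cm
Total path = 22 cm; average speed = 22/14 = 11/7 cm/s.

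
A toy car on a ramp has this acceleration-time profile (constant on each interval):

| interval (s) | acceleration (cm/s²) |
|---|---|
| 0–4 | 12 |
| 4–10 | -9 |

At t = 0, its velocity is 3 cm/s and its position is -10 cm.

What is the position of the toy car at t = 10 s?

242 cm

On each constant-a segment, Δv = aΔt and Δx = v₀Δt + ½aΔt²; chain segment to segment.
0–4 s: v starts 3 cm/s; Δx = 3·4 + ½·12·4² = 108 cm; v ends 51 cm/s.
4–10 s: v starts 51 cm/s; Δx = 51·6 + ½·-9·6² = 144 cm; v ends -3 cm/s.
x(10) = -10 + Σ Δx = 242 cm.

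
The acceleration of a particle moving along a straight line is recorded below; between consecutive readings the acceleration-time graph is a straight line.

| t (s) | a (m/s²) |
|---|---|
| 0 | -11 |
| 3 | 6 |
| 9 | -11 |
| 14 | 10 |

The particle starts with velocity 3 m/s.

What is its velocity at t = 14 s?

Δv equals the area under the a-t graph; then v = v₀ + Δv.
0–3 s: ½(-11 + 6)(3) = -7.5 m/s
3–9 s: ½(6 + -11)(6) = -15 m/s
9–14 s: ½(-11 + 10)(5) = -2.5 m/s
Δv = -25 m/s, so v(14) = 3 + (-25) = -22 m/s.

-22 m/s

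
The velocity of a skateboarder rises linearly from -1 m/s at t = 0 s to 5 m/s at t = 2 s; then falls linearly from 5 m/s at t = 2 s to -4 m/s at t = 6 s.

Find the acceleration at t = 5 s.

-2.25 m/s²

Acceleration is the slope of the v-t graph on 2–6 s: (-4 − 5)/(6 − 2) = -2.25 m/s².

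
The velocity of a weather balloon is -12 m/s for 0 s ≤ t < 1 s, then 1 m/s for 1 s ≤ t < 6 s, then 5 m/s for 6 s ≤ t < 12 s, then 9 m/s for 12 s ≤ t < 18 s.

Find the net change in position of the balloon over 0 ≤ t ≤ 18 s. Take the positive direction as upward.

77 m

Displacement is the signed area under the v-t curve.
0–1 s: -12 × 1 = -12 m
1–6 s: 1 × 5 = 5 m
6–12 s: 5 × 6 = 30 m
12–18 s: 9 × 6 = 54 m
Net displacement = 77 m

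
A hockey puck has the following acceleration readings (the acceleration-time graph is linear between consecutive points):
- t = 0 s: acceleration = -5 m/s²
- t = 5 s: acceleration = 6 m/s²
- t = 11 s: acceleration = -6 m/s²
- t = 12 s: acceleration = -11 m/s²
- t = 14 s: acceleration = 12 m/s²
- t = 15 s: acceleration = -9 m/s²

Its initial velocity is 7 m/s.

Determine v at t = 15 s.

Δv equals the area under the a-t graph; then v = v₀ + Δv.
0–5 s: ½(-5 + 6)(5) = 2.5 m/s
5–11 s: ½(6 + -6)(6) = 0 m/s
11–12 s: ½(-6 + -11)(1) = -8.5 m/s
12–14 s: ½(-11 + 12)(2) = 1 m/s
14–15 s: ½(12 + -9)(1) = 1.5 m/s
Δv = -3.5 m/s, so v(15) = 7 + (-3.5) = 3.5 m/s.

3.5 m/s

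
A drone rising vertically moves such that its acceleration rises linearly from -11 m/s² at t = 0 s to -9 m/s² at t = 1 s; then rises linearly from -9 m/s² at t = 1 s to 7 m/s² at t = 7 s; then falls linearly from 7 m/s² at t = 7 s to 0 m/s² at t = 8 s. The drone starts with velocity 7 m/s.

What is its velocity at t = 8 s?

-5.5 m/s

Δv equals the area under the a-t graph; then v = v₀ + Δv.
0–1 s: ½(-11 + -9)(1) = -10 m/s
1–7 s: ½(-9 + 7)(6) = -6 m/s
7–8 s: ½(7 + 0)(1) = 3.5 m/s
Δv = -12.5 m/s, so v(8) = 7 + (-12.5) = -5.5 m/s.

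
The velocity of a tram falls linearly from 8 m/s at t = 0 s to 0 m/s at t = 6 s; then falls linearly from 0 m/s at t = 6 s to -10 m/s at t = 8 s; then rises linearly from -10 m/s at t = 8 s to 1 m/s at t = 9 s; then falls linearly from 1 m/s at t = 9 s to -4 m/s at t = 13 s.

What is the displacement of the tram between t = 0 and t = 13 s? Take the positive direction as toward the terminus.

3.5 m

Displacement is the signed area under the v-t curve.
0–6 s: ½(8 + 0)(6) = 24 m
6–8 s: ½(0 + -10)(2) = -10 m
8–9 s: ½(-10 + 1)(1) = -4.5 m
9–13 s: ½(1 + -4)(4) = -6 m
Net displacement = 3.5 m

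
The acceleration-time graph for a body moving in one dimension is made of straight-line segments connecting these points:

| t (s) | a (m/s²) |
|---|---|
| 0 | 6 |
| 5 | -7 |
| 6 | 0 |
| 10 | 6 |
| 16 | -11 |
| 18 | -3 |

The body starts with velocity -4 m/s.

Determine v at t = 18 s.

-27 m/s

Δv equals the area under the a-t graph; then v = v₀ + Δv.
0–5 s: ½(6 + -7)(5) = -2.5 m/s
5–6 s: ½(-7 + 0)(1) = -3.5 m/s
6–10 s: ½(0 + 6)(4) = 12 m/s
10–16 s: ½(6 + -11)(6) = -15 m/s
16–18 s: ½(-11 + -3)(2) = -14 m/s
Δv = -23 m/s, so v(18) = -4 + (-23) = -27 m/s.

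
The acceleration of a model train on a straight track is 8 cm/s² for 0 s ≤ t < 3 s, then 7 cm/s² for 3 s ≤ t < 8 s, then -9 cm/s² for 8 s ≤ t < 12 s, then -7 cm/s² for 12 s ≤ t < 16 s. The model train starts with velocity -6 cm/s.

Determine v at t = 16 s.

Δv equals the area under the a-t graph; then v = v₀ + Δv.
0–3 s: 8 × 3 = 24 cm/s
3–8 s: 7 × 5 = 35 cm/s
8–12 s: -9 × 4 = -36 cm/s
12–16 s: -7 × 4 = -28 cm/s
Δv = -5 cm/s, so v(16) = -6 + (-5) = -11 cm/s.

-11 cm/s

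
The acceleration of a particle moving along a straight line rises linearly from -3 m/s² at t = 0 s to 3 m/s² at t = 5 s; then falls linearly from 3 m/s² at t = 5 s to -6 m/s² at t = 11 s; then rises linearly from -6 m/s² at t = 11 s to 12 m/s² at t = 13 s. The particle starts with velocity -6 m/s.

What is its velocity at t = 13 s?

Δv equals the area under the a-t graph; then v = v₀ + Δv.
0–5 s: ½(-3 + 3)(5) = 0 m/s
5–11 s: ½(3 + -6)(6) = -9 m/s
11–13 s: ½(-6 + 12)(2) = 6 m/s
Δv = -3 m/s, so v(13) = -6 + (-3) = -9 m/s.

-9 m/s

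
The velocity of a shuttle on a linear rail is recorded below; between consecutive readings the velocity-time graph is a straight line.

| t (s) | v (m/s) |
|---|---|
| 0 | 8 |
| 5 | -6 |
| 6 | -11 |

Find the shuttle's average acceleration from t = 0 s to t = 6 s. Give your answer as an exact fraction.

-19/6 m/s²

Average acceleration = Δv/Δt = (-11 − 8)/(6 − 0) = -19/6 m/s².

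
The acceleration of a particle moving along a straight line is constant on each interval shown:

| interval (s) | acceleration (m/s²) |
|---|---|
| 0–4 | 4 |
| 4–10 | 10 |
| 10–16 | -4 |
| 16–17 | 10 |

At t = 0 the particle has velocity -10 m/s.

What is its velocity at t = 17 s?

52 m/s

Δv equals the area under the a-t graph; then v = v₀ + Δv.
0–4 s: 4 × 4 = 16 m/s
4–10 s: 10 × 6 = 60 m/s
10–16 s: -4 × 6 = -24 m/s
16–17 s: 10 × 1 = 10 m/s
Δv = 62 m/s, so v(17) = -10 + (62) = 52 m/s.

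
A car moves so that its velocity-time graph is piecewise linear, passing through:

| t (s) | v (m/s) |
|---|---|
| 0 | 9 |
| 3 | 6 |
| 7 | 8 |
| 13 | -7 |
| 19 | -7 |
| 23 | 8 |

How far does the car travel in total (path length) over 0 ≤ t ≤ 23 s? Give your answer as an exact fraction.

781/6 m

Total distance travelled is ∫|v| dt — sum the magnitudes of each area piece.
0–3 s: |½(9 + 6)(3)| = 22.5 m
3–7 s: |½(6 + 8)(4)| = 28 m
7–13 s: v = 0 at t = 10.2 s; triangle areas 12.8 + 9.8 = 22.6 m
13–19 s: |-7| × 6 = 42 m
19–23 s: v = 0 at t = 313/15 s; triangle areas 98/15 + 128/15 = 226/15 m
Total distance = 781/6 m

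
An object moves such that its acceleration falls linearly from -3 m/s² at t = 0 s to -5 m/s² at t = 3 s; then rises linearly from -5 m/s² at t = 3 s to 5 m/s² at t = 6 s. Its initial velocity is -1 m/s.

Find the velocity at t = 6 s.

-13 m/s

Δv equals the area under the a-t graph; then v = v₀ + Δv.
0–3 s: ½(-3 + -5)(3) = -12 m/s
3–6 s: ½(-5 + 5)(3) = 0 m/s
Δv = -12 m/s, so v(6) = -1 + (-12) = -13 m/s.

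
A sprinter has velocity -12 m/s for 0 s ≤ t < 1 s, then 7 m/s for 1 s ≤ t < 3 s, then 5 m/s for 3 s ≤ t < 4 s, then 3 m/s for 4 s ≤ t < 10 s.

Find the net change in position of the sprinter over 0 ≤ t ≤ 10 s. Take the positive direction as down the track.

Displacement is the signed area under the v-t curve.
0–1 s: -12 × 1 = -12 m
1–3 s: 7 × 2 = 14 m
3–4 s: 5 × 1 = 5 m
4–10 s: 3 × 6 = 18 m
Net displacement = 25 m

25 m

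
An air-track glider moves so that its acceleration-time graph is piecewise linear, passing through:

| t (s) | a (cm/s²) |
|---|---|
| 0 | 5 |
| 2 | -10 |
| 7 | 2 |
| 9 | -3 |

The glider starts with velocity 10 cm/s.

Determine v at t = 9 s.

-16 cm/s

Δv equals the area under the a-t graph; then v = v₀ + Δv.
0–2 s: ½(5 + -10)(2) = -5 cm/s
2–7 s: ½(-10 + 2)(5) = -20 cm/s
7–9 s: ½(2 + -3)(2) = -1 cm/s
Δv = -26 cm/s, so v(9) = 10 + (-26) = -16 cm/s.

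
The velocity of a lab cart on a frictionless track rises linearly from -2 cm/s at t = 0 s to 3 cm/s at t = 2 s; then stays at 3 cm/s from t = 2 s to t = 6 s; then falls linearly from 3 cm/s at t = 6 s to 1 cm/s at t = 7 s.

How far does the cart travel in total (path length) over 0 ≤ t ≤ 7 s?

Distance (not displacement) is the total path length: add the absolute areas under v-t.
0–2 s: v = 0 at t = 0.8 s; triangle areas 0.8 + 1.8 = 2.6 cm
2–6 s: |3| × 4 = 12 cm
6–7 s: |½(3 + 1)(1)| = 2 cm
Total distance = 16.6 cm

16.6 cm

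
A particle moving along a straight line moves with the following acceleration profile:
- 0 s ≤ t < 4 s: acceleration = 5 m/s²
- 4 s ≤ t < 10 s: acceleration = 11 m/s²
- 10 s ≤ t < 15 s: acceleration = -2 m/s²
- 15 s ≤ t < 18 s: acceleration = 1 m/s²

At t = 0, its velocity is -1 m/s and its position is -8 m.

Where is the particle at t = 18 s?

On each constant-a segment, Δv = aΔt and Δx = v₀Δt + ½aΔt²; chain segment to segment.
0–4 s: v starts -1 m/s; Δx = -1·4 + ½·5·4² = 36 m; v ends 19 m/s.
4–10 s: v starts 19 m/s; Δx = 19·6 + ½·11·6² = 312 m; v ends 85 m/s.
10–15 s: v starts 85 m/s; Δx = 85·5 + ½·-2·5² = 400 m; v ends 75 m/s.
15–18 s: v starts 75 m/s; Δx = 75·3 + ½·1·3² = 229.5 m; v ends 78 m/s.
x(18) = -8 + Σ Δx = 969.5 m.

969.5 m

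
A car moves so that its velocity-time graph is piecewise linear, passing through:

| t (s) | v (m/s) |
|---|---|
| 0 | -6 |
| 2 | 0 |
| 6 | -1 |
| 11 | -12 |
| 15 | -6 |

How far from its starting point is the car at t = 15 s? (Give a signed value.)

-76.5 m

Displacement is the signed area under the v-t curve.
0–2 s: ½(-6 + 0)(2) = -6 m
2–6 s: ½(0 + -1)(4) = -2 m
6–11 s: ½(-1 + -12)(5) = -32.5 m
11–15 s: ½(-12 + -6)(4) = -36 m
Net displacement = -76.5 m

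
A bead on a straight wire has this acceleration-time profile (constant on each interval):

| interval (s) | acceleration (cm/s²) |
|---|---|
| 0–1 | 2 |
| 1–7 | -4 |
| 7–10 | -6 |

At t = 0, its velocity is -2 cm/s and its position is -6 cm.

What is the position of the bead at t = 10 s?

On each constant-a segment, Δv = aΔt and Δx = v₀Δt + ½aΔt²; chain segment to segment.
0–1 s: v starts -2 cm/s; Δx = -2·1 + ½·2·1² = -1 cm; v ends 0 cm/s.
1–7 s: v starts 0 cm/s; Δx = 0·6 + ½·-4·6² = -72 cm; v ends -24 cm/s.
7–10 s: v starts -24 cm/s; Δx = -24·3 + ½·-6·3² = -99 cm; v ends -42 cm/s.
x(10) = -6 + Σ Δx = -178 cm.

-178 cm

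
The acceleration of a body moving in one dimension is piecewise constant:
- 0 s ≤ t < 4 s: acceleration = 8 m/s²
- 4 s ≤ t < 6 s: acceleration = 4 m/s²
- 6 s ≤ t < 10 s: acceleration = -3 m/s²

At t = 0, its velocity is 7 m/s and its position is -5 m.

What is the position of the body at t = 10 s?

337 m

On each constant-a segment, Δv = aΔt and Δx = v₀Δt + ½aΔt²; chain segment to segment.
0–4 s: v starts 7 m/s; Δx = 7·4 + ½·8·4² = 92 m; v ends 39 m/s.
4–6 s: v starts 39 m/s; Δx = 39·2 + ½·4·2² = 86 m; v ends 47 m/s.
6–10 s: v starts 47 m/s; Δx = 47·4 + ½·-3·4² = 164 m; v ends 35 m/s.
x(10) = -5 + Σ Δx = 337 m.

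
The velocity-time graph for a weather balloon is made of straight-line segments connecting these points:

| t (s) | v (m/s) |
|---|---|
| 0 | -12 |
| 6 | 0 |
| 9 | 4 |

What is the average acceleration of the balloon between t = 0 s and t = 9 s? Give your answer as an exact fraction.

Average acceleration = Δv/Δt = (4 − -12)/(9 − 0) = 16/9 m/s².

16/9 m/s²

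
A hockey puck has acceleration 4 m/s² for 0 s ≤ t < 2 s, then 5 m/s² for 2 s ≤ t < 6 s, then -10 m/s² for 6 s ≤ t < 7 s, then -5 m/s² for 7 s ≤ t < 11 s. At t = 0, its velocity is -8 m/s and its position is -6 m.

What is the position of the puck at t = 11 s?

41 m

On each constant-a segment, Δv = aΔt and Δx = v₀Δt + ½aΔt²; chain segment to segment.
0–2 s: v starts -8 m/s; Δx = -8·2 + ½·4·2² = -8 m; v ends 0 m/s.
2–6 s: v starts 0 m/s; Δx = 0·4 + ½·5·4² = 40 m; v ends 20 m/s.
6–7 s: v starts 20 m/s; Δx = 20·1 + ½·-10·1² = 15 m; v ends 10 m/s.
7–11 s: v starts 10 m/s; Δx = 10·4 + ½·-5·4² = 0 m; v ends -10 m/s.
x(11) = -6 + Σ Δx = 41 m.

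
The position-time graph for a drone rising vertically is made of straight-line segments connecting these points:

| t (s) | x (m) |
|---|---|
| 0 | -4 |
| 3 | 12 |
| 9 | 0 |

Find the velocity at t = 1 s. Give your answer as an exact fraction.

16/3 m/s

Velocity is the slope of the x-t graph on 0–3 s: (12 − -4)/(3 − 0) = 16/3 m/s.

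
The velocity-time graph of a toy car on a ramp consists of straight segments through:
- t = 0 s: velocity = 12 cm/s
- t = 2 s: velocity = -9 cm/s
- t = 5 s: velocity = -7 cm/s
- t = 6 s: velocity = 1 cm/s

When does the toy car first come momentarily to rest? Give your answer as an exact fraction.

t = 8/7 s

v changes sign on 0–2 s (from 12 to -9); the graph is linear there, so v = 0 at t = 0 + (-12)·(2 − 0)/(-9 − 12) = 8/7 s.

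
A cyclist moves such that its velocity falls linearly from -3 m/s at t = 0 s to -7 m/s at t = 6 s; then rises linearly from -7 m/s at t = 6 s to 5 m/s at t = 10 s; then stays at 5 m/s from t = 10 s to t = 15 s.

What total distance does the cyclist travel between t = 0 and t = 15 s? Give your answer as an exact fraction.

Total distance travelled is ∫|v| dt — sum the magnitudes of each area piece.
0–6 s: |½(-3 + -7)(6)| = 30 m
6–10 s: v = 0 at t = 25/3 s; triangle areas 49/6 + 25/6 = 37/3 m
10–15 s: |5| × 5 = 25 m
Total distance = 202/3 m

202/3 m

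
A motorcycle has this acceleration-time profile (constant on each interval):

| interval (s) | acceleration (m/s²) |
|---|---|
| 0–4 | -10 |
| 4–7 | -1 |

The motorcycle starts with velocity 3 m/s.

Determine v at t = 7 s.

-40 m/s

Δv equals the area under the a-t graph; then v = v₀ + Δv.
0–4 s: -10 × 4 = -40 m/s
4–7 s: -1 × 3 = -3 m/s
Δv = -43 m/s, so v(7) = 3 + (-43) = -40 m/s.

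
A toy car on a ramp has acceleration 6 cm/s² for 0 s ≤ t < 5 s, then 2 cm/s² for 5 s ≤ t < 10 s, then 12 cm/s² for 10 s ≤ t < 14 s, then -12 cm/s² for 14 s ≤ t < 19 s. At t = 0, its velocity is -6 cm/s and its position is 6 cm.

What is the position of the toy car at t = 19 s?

On each constant-a segment, Δv = aΔt and Δx = v₀Δt + ½aΔt²; chain segment to segment.
0–5 s: v starts -6 cm/s; Δx = -6·5 + ½·6·5² = 45 cm; v ends 24 cm/s.
5–10 s: v starts 24 cm/s; Δx = 24·5 + ½·2·5² = 145 cm; v ends 34 cm/s.
10–14 s: v starts 34 cm/s; Δx = 34·4 + ½·12·4² = 232 cm; v ends 82 cm/s.
14–19 s: v starts 82 cm/s; Δx = 82·5 + ½·-12·5² = 260 cm; v ends 22 cm/s.
x(19) = 6 + Σ Δx = 688 cm.

688 cm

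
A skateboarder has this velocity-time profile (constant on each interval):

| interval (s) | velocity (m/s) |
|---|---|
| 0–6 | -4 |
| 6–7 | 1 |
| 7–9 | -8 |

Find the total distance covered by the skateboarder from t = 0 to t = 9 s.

41 m

Distance (not displacement) is the total path length: add the absolute areas under v-t.
0–6 s: |-4| × 6 = 24 m
6–7 s: |1| × 1 = 1 m
7–9 s: |-8| × 2 = 16 m
Total distance = 41 m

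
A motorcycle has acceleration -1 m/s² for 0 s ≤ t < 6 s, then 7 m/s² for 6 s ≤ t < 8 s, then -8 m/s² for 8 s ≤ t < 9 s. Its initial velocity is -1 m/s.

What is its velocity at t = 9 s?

Δv equals the area under the a-t graph; then v = v₀ + Δv.
0–6 s: -1 × 6 = -6 m/s
6–8 s: 7 × 2 = 14 m/s
8–9 s: -8 × 1 = -8 m/s
Δv = 0 m/s, so v(9) = -1 + (0) = -1 m/s.

-1 m/s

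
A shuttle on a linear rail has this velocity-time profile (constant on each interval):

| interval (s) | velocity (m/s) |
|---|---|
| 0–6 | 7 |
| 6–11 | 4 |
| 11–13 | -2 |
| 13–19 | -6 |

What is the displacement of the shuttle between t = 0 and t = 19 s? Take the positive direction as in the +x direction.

Net displacement equals the area under the velocity-time graph (areas below the axis count negative).
0–6 s: 7 × 6 = 42 m
6–11 s: 4 × 5 = 20 m
11–13 s: -2 × 2 = -4 m
13–19 s: -6 × 6 = -36 m
Net displacement = 22 m

22 m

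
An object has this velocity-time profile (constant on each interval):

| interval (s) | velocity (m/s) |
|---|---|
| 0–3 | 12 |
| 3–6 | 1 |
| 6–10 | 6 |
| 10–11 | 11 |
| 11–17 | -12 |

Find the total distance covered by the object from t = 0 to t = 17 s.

Total distance travelled is ∫|v| dt — sum the magnitudes of each area piece.
0–3 s: |12| × 3 = 36 m
3–6 s: |1| × 3 = 3 m
6–10 s: |6| × 4 = 24 m
10–11 s: |11| × 1 = 11 m
11–17 s: |-12| × 6 = 72 m
Total distance = 146 m

146 m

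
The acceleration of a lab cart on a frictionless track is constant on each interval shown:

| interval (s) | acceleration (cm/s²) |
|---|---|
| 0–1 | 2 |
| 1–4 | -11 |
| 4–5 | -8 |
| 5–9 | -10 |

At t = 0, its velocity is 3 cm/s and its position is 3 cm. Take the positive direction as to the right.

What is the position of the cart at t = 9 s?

-283.5 cm

On each constant-a segment, Δv = aΔt and Δx = v₀Δt + ½aΔt²; chain segment to segment.
0–1 s: v starts 3 cm/s; Δx = 3·1 + ½·2·1² = 4 cm; v ends 5 cm/s.
1–4 s: v starts 5 cm/s; Δx = 5·3 + ½·-11·3² = -34.5 cm; v ends -28 cm/s.
4–5 s: v starts -28 cm/s; Δx = -28·1 + ½·-8·1² = -32 cm; v ends -36 cm/s.
5–9 s: v starts -36 cm/s; Δx = -36·4 + ½·-10·4² = -224 cm; v ends -76 cm/s.
x(9) = 3 + Σ Δx = -283.5 cm.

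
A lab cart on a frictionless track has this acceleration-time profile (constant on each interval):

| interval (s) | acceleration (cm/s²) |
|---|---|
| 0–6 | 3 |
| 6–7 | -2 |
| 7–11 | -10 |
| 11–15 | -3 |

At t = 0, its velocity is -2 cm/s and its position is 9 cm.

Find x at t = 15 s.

On each constant-a segment, Δv = aΔt and Δx = v₀Δt + ½aΔt²; chain segment to segment.
0–6 s: v starts -2 cm/s; Δx = -2·6 + ½·3·6² = 42 cm; v ends 16 cm/s.
6–7 s: v starts 16 cm/s; Δx = 16·1 + ½·-2·1² = 15 cm; v ends 14 cm/s.
7–11 s: v starts 14 cm/s; Δx = 14·4 + ½·-10·4² = -24 cm; v ends -26 cm/s.
11–15 s: v starts -26 cm/s; Δx = -26·4 + ½·-3·4² = -128 cm; v ends -38 cm/s.
x(15) = 9 + Σ Δx = -86 cm.

-86 cm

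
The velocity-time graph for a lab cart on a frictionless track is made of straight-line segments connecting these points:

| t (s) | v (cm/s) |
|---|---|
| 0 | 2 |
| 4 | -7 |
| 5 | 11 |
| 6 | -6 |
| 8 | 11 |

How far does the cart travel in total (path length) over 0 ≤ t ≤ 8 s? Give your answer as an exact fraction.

516/17 cm

Distance (not displacement) is the total path length: add the absolute areas under v-t.
0–4 s: v = 0 at t = 8/9 s; triangle areas 8/9 + 98/9 = 106/9 cm
4–5 s: v = 0 at t = 79/18 s; triangle areas 49/36 + 121/36 = 85/18 cm
5–6 s: v = 0 at t = 96/17 s; triangle areas 121/34 + 18/17 = 157/34 cm
6–8 s: v = 0 at t = 114/17 s; triangle areas 36/17 + 121/17 = 157/17 cm
Total distance = 516/17 cm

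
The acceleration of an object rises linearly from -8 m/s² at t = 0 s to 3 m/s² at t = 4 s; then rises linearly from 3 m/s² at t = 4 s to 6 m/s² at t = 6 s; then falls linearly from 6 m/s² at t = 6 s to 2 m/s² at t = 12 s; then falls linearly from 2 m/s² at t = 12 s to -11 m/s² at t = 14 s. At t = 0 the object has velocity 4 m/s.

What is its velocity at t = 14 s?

18 m/s

Δv equals the area under the a-t graph; then v = v₀ + Δv.
0–4 s: ½(-8 + 3)(4) = -10 m/s
4–6 s: ½(3 + 6)(2) = 9 m/s
6–12 s: ½(6 + 2)(6) = 24 m/s
12–14 s: ½(2 + -11)(2) = -9 m/s
Δv = 14 m/s, so v(14) = 4 + (14) = 18 m/s.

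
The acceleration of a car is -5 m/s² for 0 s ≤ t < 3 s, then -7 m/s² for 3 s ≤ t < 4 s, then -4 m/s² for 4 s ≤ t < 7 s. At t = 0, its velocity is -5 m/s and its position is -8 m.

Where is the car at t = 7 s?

-168 m

On each constant-a segment, Δv = aΔt and Δx = v₀Δt + ½aΔt²; chain segment to segment.
0–3 s: v starts -5 m/s; Δx = -5·3 + ½·-5·3² = -37.5 m; v ends -20 m/s.
3–4 s: v starts -20 m/s; Δx = -20·1 + ½·-7·1² = -23.5 m; v ends -27 m/s.
4–7 s: v starts -27 m/s; Δx = -27·3 + ½·-4·3² = -99 m; v ends -39 m/s.
x(7) = -8 + Σ Δx = -168 m.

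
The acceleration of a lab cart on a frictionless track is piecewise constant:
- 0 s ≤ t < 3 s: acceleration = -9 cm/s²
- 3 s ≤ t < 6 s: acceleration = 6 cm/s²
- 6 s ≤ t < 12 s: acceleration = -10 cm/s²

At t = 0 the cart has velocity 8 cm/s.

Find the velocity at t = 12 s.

-61 cm/s

Δv equals the area under the a-t graph; then v = v₀ + Δv.
0–3 s: -9 × 3 = -27 cm/s
3–6 s: 6 × 3 = 18 cm/s
6–12 s: -10 × 6 = -60 cm/s
Δv = -69 cm/s, so v(12) = 8 + (-69) = -61 cm/s.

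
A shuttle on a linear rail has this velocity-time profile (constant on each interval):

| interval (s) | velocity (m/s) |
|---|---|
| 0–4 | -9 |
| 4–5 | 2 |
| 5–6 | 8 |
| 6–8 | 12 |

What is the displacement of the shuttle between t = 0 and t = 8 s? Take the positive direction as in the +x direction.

Displacement is the signed area under the v-t curve.
0–4 s: -9 × 4 = -36 m
4–5 s: 2 × 1 = 2 m
5–6 s: 8 × 1 = 8 m
6–8 s: 12 × 2 = 24 m
Net displacement = -2 m

-2 m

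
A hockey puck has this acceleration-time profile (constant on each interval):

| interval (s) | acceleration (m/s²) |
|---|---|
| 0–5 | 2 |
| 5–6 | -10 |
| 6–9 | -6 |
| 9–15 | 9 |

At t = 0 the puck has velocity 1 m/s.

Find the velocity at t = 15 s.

Δv equals the area under the a-t graph; then v = v₀ + Δv.
0–5 s: 2 × 5 = 10 m/s
5–6 s: -10 × 1 = -10 m/s
6–9 s: -6 × 3 = -18 m/s
9–15 s: 9 × 6 = 54 m/s
Δv = 36 m/s, so v(15) = 1 + (36) = 37 m/s.

37 m/s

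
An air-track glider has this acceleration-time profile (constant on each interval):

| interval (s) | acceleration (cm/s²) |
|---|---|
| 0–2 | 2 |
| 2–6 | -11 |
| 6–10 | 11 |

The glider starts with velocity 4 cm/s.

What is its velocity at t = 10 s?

Δv equals the area under the a-t graph; then v = v₀ + Δv.
0–2 s: 2 × 2 = 4 cm/s
2–6 s: -11 × 4 = -44 cm/s
6–10 s: 11 × 4 = 44 cm/s
Δv = 4 cm/s, so v(10) = 4 + (4) = 8 cm/s.

8 cm/s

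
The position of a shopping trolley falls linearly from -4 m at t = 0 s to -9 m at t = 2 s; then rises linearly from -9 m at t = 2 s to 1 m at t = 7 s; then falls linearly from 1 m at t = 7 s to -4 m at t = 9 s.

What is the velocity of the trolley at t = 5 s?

2 m/s

Velocity is the slope of the x-t graph on 2–7 s: (1 − -9)/(7 − 2) = 2 m/s.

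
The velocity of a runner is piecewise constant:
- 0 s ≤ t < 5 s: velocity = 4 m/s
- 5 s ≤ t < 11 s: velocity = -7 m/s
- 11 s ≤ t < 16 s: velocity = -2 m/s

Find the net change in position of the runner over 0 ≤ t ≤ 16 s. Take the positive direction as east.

-32 m

Net displacement equals the area under the velocity-time graph (areas below the axis count negative).
0–5 s: 4 × 5 = 20 m
5–11 s: -7 × 6 = -42 m
11–16 s: -2 × 5 = -10 m
Net displacement = -32 m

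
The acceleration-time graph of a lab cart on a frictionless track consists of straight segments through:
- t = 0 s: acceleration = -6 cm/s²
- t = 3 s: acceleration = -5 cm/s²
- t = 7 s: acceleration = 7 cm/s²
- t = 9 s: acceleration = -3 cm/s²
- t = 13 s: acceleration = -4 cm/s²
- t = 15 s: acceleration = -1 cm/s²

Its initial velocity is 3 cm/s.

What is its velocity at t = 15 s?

-24.5 cm/s

Δv equals the area under the a-t graph; then v = v₀ + Δv.
0–3 s: ½(-6 + -5)(3) = -16.5 cm/s
3–7 s: ½(-5 + 7)(4) = 4 cm/s
7–9 s: ½(7 + -3)(2) = 4 cm/s
9–13 s: ½(-3 + -4)(4) = -14 cm/s
13–15 s: ½(-4 + -1)(2) = -5 cm/s
Δv = -27.5 cm/s, so v(15) = 3 + (-27.5) = -24.5 cm/s.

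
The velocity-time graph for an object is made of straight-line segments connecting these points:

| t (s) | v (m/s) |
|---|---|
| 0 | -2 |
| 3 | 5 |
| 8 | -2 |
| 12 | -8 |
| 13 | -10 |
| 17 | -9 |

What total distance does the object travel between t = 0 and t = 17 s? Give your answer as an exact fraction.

Distance (not displacement) is the total path length: add the absolute areas under v-t.
0–3 s: v = 0 at t = 6/7 s; triangle areas 6/7 + 75/14 = 87/14 m
3–8 s: v = 0 at t = 46/7 s; triangle areas 125/14 + 10/7 = 145/14 m
8–12 s: |½(-2 + -8)(4)| = 20 m
12–13 s: |½(-8 + -10)(1)| = 9 m
13–17 s: |½(-10 + -9)(4)| = 38 m
Total distance = 585/7 m

585/7 m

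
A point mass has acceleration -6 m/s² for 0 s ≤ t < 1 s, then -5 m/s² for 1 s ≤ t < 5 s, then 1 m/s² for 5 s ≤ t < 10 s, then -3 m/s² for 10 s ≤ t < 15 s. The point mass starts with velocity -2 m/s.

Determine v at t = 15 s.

Δv equals the area under the a-t graph; then v = v₀ + Δv.
0–1 s: -6 × 1 = -6 m/s
1–5 s: -5 × 4 = -20 m/s
5–10 s: 1 × 5 = 5 m/s
10–15 s: -3 × 5 = -15 m/s
Δv = -36 m/s, so v(15) = -2 + (-36) = -38 m/s.

-38 m/s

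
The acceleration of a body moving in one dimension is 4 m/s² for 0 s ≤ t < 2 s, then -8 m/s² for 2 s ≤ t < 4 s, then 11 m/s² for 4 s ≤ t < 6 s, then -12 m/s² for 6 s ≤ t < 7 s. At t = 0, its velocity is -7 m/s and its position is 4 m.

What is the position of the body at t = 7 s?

-23 m

On each constant-a segment, Δv = aΔt and Δx = v₀Δt + ½aΔt²; chain segment to segment.
0–2 s: v starts -7 m/s; Δx = -7·2 + ½·4·2² = -6 m; v ends 1 m/s.
2–4 s: v starts 1 m/s; Δx = 1·2 + ½·-8·2² = -14 m; v ends -15 m/s.
4–6 s: v starts -15 m/s; Δx = -15·2 + ½·11·2² = -8 m; v ends 7 m/s.
6–7 s: v starts 7 m/s; Δx = 7·1 + ½·-12·1² = 1 m; v ends -5 m/s.
x(7) = 4 + Σ Δx = -23 m.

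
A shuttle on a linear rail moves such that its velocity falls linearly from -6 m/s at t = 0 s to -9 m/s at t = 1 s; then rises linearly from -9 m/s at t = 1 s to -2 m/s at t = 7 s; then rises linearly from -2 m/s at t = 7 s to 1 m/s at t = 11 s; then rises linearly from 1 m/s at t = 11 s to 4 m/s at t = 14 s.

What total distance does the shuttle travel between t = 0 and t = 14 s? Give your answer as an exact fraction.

154/3 m

Total distance travelled is ∫|v| dt — sum the magnitudes of each area piece.
0–1 s: |½(-6 + -9)(1)| = 7.5 m
1–7 s: |½(-9 + -2)(6)| = 33 m
7–11 s: v = 0 at t = 29/3 s; triangle areas 8/3 + 2/3 = 10/3 m
11–14 s: |½(1 + 4)(3)| = 7.5 m
Total distance = 154/3 m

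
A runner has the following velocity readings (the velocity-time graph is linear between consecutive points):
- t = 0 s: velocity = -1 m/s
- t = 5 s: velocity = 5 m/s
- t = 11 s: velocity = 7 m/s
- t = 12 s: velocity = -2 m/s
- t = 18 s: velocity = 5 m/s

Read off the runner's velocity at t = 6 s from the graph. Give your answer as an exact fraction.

On 5–11 s the graph is linear from 5 to 7 m/s: v(6) = 5 + (7 − 5)·(6 − 5)/(11 − 5) = 16/3 m/s.

16/3 m/s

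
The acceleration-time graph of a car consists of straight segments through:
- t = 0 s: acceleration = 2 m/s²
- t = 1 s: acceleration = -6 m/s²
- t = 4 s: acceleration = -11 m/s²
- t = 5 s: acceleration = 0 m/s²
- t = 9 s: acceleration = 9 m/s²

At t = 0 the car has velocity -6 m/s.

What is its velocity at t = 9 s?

Δv equals the area under the a-t graph; then v = v₀ + Δv.
0–1 s: ½(2 + -6)(1) = -2 m/s
1–4 s: ½(-6 + -11)(3) = -25.5 m/s
4–5 s: ½(-11 + 0)(1) = -5.5 m/s
5–9 s: ½(0 + 9)(4) = 18 m/s
Δv = -15 m/s, so v(9) = -6 + (-15) = -21 m/s.

-21 m/s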